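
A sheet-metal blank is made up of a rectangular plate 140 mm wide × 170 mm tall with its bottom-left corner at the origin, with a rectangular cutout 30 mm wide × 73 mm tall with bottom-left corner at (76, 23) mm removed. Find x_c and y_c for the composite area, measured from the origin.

x_c = 67.87 mm, y_c = 87.58 mm

plate: A = 140 × 170 = 23800.00, centroid at (70.00, 85.00).
hole: A = −(30 × 73) = -2190.00, centroid at (91.00, 59.50).
ΣA = 21610.00 mm², ΣAx_c = 1466710.00 mm³, ΣAy_c = 1892695.00 mm³.
x_c = 1466710.00/21610.00 = 67.87 mm; y_c = 1892695.00/21610.00 = 87.58 mm.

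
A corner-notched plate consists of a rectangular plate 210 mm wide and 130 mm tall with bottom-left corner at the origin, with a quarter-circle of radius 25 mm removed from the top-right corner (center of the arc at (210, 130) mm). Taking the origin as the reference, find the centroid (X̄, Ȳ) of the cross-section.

plate: A = 210 × 130 = 27300.00, centroid at (105.00, 65.00).
removed quarter-circle: A = −¼π·25² = -490.87, centroid at (199.39, 119.39).
ΣA = 26809.13 mm²
ΣAX̄ = (27300.00)(105.00) + (-490.87)(199.39) = 2768624.82 mm³
ΣAȲ = (27300.00)(65.00) + (-490.87)(119.39) = 1715894.73 mm³
X̄ = 2768624.82 / 26809.13 = 103.27 mm
Ȳ = 1715894.73 / 26809.13 = 64.00 mm

X̄ = 103.27 mm, Ȳ = 64.00 mm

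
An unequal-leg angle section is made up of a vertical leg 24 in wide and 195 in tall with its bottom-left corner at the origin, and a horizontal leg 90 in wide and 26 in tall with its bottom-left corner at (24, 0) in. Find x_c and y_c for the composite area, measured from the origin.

x_c = 31.00 in, y_c = 69.33 in

vertical leg: A = 24 × 195 = 4680.00, centroid at (12.00, 97.50).
horizontal leg: A = 90 × 26 = 2340.00, centroid at (69.00, 13.00).
ΣA = 7020.00 in²
ΣAx_c = (4680.00)(12.00) + (2340.00)(69.00) = 217620.00 in³
ΣAy_c = (4680.00)(97.50) + (2340.00)(13.00) = 486720.00 in³
x_c = 217620.00 / 7020.00 = 31.00 in
y_c = 486720.00 / 7020.00 = 69.33 in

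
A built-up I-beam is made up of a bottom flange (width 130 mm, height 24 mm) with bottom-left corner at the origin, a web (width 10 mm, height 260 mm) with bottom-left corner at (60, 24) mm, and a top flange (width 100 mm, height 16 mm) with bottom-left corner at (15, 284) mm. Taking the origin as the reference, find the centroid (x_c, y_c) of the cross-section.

x_c = 65.00 mm, y_c = 123.64 mm

bottom flange: A = 130 × 24 = 3120.00, centroid at (65.00, 12.00).
web: A = 10 × 260 = 2600.00, centroid at (65.00, 154.00).
top flange: A = 100 × 16 = 1600.00, centroid at (65.00, 292.00).
ΣA = 7320.00 mm²
ΣAx_c = (3120.00)(65.00) + (2600.00)(65.00) + (1600.00)(65.00) = 475800.00 mm³
ΣAy_c = (3120.00)(12.00) + (2600.00)(154.00) + (1600.00)(292.00) = 905040.00 mm³
x_c = 475800.00 / 7320.00 = 65.00 mm
y_c = 905040.00 / 7320.00 = 123.64 mm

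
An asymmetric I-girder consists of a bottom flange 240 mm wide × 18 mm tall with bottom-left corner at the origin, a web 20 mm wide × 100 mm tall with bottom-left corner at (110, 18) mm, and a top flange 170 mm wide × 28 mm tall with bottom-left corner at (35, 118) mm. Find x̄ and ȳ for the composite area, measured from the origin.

bottom flange: A = 240 × 18 = 4320.00, centroid at (120.00, 9.00).
web: A = 20 × 100 = 2000.00, centroid at (120.00, 68.00).
top flange: A = 170 × 28 = 4760.00, centroid at (120.00, 132.00).
ΣA = 11080.00 mm²
ΣAx̄ = (4320.00)(120.00) + (2000.00)(120.00) + (4760.00)(120.00) = 1329600.00 mm³
ΣAȳ = (4320.00)(9.00) + (2000.00)(68.00) + (4760.00)(132.00) = 803200.00 mm³
x̄ = 1329600.00 / 11080.00 = 120.00 mm
ȳ = 803200.00 / 11080.00 = 72.49 mm

x̄ = 120.00 mm, ȳ = 72.49 mm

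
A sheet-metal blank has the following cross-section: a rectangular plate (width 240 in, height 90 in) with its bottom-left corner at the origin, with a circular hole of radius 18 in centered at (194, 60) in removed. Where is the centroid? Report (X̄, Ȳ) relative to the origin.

X̄ = 116.34 in, Ȳ = 44.26 in

Part | A | x̄ᵢ | ȳᵢ | A·x̄ᵢ | A·ȳᵢ
plate | 21600.00 | 120.00 | 45.00 | 2592000.00 | 972000.00
hole | -1017.88 | 194.00 | 60.00 | -197467.95 | -61072.56
Σ | 20582.12 |  |  | 2394532.05 | 910927.44
X̄ = 2394532.05 / 20582.12 = 116.34 in
Ȳ = 910927.44 / 20582.12 = 44.26 in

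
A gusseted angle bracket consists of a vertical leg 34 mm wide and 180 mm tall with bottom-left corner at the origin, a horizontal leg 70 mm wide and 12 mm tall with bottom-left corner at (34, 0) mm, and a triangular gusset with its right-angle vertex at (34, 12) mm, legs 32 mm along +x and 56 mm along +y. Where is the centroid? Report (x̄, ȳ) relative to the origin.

x̄ = 25.72 mm, ȳ = 74.25 mm

vertical leg: A = 34 × 180 = 6120.00, centroid at (17.00, 90.00).
horizontal leg: A = 70 × 12 = 840.00, centroid at (69.00, 6.00).
gusset: A = ½·32·56 = 896.00, centroid at (44.67, 30.67).
ΣA = 7856.00 mm²
ΣAx̄ = (6120.00)(17.00) + (840.00)(69.00) + (896.00)(44.67) = 202021.33 mm³
ΣAȳ = (6120.00)(90.00) + (840.00)(6.00) + (896.00)(30.67) = 583317.33 mm³
x̄ = 202021.33 / 7856.00 = 25.72 mm
ȳ = 583317.33 / 7856.00 = 74.25 mm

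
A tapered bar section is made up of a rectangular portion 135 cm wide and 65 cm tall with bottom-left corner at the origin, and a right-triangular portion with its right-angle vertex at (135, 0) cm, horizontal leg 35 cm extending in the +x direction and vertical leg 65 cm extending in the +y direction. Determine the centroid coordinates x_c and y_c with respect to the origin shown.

x_c = 76.58 cm, y_c = 31.26 cm

Part | A | x̄ᵢ | ȳᵢ | A·x̄ᵢ | A·ȳᵢ
rectangular portion | 8775.00 | 67.50 | 32.50 | 592312.50 | 285187.50
triangular portion | 1137.50 | 146.67 | 21.67 | 166833.33 | 24645.83
Σ | 9912.50 |  |  | 759145.83 | 309833.33
x_c = 759145.83 / 9912.50 = 76.58 cm
y_c = 309833.33 / 9912.50 = 31.26 cm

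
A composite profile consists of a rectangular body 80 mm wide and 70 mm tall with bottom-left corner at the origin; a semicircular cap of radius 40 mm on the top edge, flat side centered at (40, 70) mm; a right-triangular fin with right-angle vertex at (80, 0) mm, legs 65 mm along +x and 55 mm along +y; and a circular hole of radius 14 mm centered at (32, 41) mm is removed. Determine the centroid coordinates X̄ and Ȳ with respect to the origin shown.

X̄ = 52.40 mm, Ȳ = 45.46 mm

rectangular body: A = 80 × 70 = 5600.00, centroid at (40.00, 35.00).
semicircular top: A = ½π·40² = 2513.27, centroid at (40.00, 86.98).
triangular fin: A = ½·65·55 = 1787.50, centroid at (101.67, 18.33).
hole: A = −π·14² = -615.75, centroid at (32.00, 41.00).
ΣA = 9285.02 mm²
ΣAX̄ = (5600.00)(40.00) + (2513.27)(40.00) + (1787.50)(101.67) + (-615.75)(32.00) = 486556.06 mm³
ΣAȲ = (5600.00)(35.00) + (2513.27)(86.98) + (1787.50)(18.33) + (-615.75)(41.00) = 422120.85 mm³
X̄ = 486556.06 / 9285.02 = 52.40 mm
Ȳ = 422120.85 / 9285.02 = 45.46 mm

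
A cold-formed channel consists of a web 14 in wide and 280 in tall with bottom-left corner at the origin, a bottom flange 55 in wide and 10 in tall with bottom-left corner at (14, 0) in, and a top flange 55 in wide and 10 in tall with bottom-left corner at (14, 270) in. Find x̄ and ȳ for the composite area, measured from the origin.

Part | A | x̄ᵢ | ȳᵢ | A·x̄ᵢ | A·ȳᵢ
web | 3920.00 | 7.00 | 140.00 | 27440.00 | 548800.00
bottom flange | 550.00 | 41.50 | 5.00 | 22825.00 | 2750.00
top flange | 550.00 | 41.50 | 275.00 | 22825.00 | 151250.00
Σ | 5020.00 |  |  | 73090.00 | 702800.00
x̄ = 73090.00 / 5020.00 = 14.56 in
ȳ = 702800.00 / 5020.00 = 140.00 in

x̄ = 14.56 in, ȳ = 140.00 in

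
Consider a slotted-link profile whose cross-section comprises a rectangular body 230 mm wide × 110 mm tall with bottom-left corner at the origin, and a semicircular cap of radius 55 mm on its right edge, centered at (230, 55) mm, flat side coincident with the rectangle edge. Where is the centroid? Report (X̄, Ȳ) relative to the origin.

rectangular body: A = 230 × 110 = 25300.00, centroid at (115.00, 55.00).
semicircular end: A = ½π·55² = 4751.66, centroid at (253.34, 55.00).
ΣA = 30051.66 mm²
ΣAX̄ = (25300.00)(115.00) + (4751.66)(253.34) = 4113298.21 mm³
ΣAȲ = (25300.00)(55.00) + (4751.66)(55.00) = 1652841.24 mm³
X̄ = 4113298.21 / 30051.66 = 136.87 mm
Ȳ = 1652841.24 / 30051.66 = 55.00 mm

X̄ = 136.87 mm, Ȳ = 55.00 mm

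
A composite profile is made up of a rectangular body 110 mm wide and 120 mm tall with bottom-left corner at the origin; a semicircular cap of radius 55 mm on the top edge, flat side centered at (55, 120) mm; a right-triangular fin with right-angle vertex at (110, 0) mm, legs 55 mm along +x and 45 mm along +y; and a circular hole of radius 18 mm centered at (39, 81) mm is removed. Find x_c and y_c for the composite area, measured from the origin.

rectangular body: A = 110 × 120 = 13200.00, centroid at (55.00, 60.00).
semicircular top: A = ½π·55² = 4751.66, centroid at (55.00, 143.34).
triangular fin: A = ½·55·45 = 1237.50, centroid at (128.33, 15.00).
hole: A = −π·18² = -1017.88, centroid at (39.00, 81.00).
ΣA = 18171.28 mm²
ΣAx_c = (13200.00)(55.00) + (4751.66)(55.00) + (1237.50)(128.33) + (-1017.88)(39.00) = 1106456.57 mm³
ΣAy_c = (13200.00)(60.00) + (4751.66)(143.34) + (1237.50)(15.00) + (-1017.88)(81.00) = 1409230.28 mm³
x_c = 1106456.57 / 18171.28 = 60.89 mm
y_c = 1409230.28 / 18171.28 = 77.55 mm

x_c = 60.89 mm, y_c = 77.55 mm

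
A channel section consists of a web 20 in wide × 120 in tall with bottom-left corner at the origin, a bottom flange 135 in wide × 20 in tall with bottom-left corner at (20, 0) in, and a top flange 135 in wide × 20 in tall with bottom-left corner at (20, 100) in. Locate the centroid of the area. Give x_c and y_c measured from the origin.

x_c = 63.65 in, y_c = 60.00 in

web: A = 20 × 120 = 2400.00, centroid at (10.00, 60.00).
bottom flange: A = 135 × 20 = 2700.00, centroid at (87.50, 10.00).
top flange: A = 135 × 20 = 2700.00, centroid at (87.50, 110.00).
ΣA = 7800.00 in²
ΣAx_c = (2400.00)(10.00) + (2700.00)(87.50) + (2700.00)(87.50) = 496500.00 in³
ΣAy_c = (2400.00)(60.00) + (2700.00)(10.00) + (2700.00)(110.00) = 468000.00 in³
x_c = 496500.00 / 7800.00 = 63.65 in
y_c = 468000.00 / 7800.00 = 60.00 in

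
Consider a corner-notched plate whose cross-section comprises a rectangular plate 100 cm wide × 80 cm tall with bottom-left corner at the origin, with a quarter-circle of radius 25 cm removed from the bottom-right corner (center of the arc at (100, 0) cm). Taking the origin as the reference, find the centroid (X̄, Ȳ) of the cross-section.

plate: A = 100 × 80 = 8000.00, centroid at (50.00, 40.00).
removed quarter-circle: A = −¼π·25² = -490.87, centroid at (89.39, 10.61).
ΣA = 7509.13 cm²
ΣAX̄ = (8000.00)(50.00) + (-490.87)(89.39) = 356120.95 cm³
ΣAȲ = (8000.00)(40.00) + (-490.87)(10.61) = 314791.67 cm³
X̄ = 356120.95 / 7509.13 = 47.43 cm
Ȳ = 314791.67 / 7509.13 = 41.92 cm

X̄ = 47.43 cm, Ȳ = 41.92 cm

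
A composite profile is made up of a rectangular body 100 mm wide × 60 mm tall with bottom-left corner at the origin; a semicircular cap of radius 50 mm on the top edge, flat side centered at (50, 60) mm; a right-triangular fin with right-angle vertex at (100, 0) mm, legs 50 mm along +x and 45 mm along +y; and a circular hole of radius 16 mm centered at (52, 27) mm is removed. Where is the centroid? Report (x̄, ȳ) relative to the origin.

x̄ = 57.16 mm, ȳ = 48.22 mm

rectangular body: A = 100 × 60 = 6000.00, centroid at (50.00, 30.00).
semicircular top: A = ½π·50² = 3926.99, centroid at (50.00, 81.22).
triangular fin: A = ½·50·45 = 1125.00, centroid at (116.67, 15.00).
hole: A = −π·16² = -804.25, centroid at (52.00, 27.00).
ΣA = 10247.74 mm², ΣAx̄ = 585778.66 mm³, ΣAȳ = 494113.09 mm³.
x̄ = 585778.66/10247.74 = 57.16 mm; ȳ = 494113.09/10247.74 = 48.22 mm.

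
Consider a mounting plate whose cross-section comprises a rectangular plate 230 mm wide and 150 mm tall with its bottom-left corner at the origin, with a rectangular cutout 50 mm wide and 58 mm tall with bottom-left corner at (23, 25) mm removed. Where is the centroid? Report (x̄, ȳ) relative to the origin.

Part | A | x̄ᵢ | ȳᵢ | A·x̄ᵢ | A·ȳᵢ
plate | 34500.00 | 115.00 | 75.00 | 3967500.00 | 2587500.00
hole | -2900.00 | 48.00 | 54.00 | -139200.00 | -156600.00
Σ | 31600.00 |  |  | 3828300.00 | 2430900.00
x̄ = 3828300.00 / 31600.00 = 121.15 mm
ȳ = 2430900.00 / 31600.00 = 76.93 mm

x̄ = 121.15 mm, ȳ = 76.93 mm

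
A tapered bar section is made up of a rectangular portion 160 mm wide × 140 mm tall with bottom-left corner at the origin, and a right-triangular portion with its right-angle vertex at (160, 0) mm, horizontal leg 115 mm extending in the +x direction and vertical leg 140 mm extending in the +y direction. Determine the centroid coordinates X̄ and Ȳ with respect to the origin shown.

rectangular portion: A = 160 × 140 = 22400.00, centroid at (80.00, 70.00).
triangular portion: A = ½·115·140 = 8050.00, centroid at (198.33, 46.67).
ΣA = 30450.00 mm²
ΣAX̄ = (22400.00)(80.00) + (8050.00)(198.33) = 3388583.33 mm³
ΣAȲ = (22400.00)(70.00) + (8050.00)(46.67) = 1943666.67 mm³
X̄ = 3388583.33 / 30450.00 = 111.28 mm
Ȳ = 1943666.67 / 30450.00 = 63.83 mm

X̄ = 111.28 mm, Ȳ = 63.83 mm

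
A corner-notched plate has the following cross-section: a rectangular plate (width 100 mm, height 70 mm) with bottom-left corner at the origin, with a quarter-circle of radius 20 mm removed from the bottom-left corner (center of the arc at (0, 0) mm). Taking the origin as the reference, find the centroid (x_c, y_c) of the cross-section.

plate: A = 100 × 70 = 7000.00, centroid at (50.00, 35.00).
removed quarter-circle: A = −¼π·20² = -314.16, centroid at (8.49, 8.49).
ΣA = 6685.84 mm², ΣAx_c = 347333.33 mm³, ΣAy_c = 242333.33 mm³.
x_c = 347333.33/6685.84 = 51.95 mm; y_c = 242333.33/6685.84 = 36.25 mm.

x_c = 51.95 mm, y_c = 36.25 mm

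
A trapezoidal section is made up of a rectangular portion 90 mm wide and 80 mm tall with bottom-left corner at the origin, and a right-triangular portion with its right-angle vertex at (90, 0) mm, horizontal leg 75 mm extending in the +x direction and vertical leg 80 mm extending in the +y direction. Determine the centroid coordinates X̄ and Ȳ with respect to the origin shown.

X̄ = 65.59 mm, Ȳ = 36.08 mm

Part | A | x̄ᵢ | ȳᵢ | A·x̄ᵢ | A·ȳᵢ
rectangular portion | 7200.00 | 45.00 | 40.00 | 324000.00 | 288000.00
triangular portion | 3000.00 | 115.00 | 26.67 | 345000.00 | 80000.00
Σ | 10200.00 |  |  | 669000.00 | 368000.00
X̄ = 669000.00 / 10200.00 = 65.59 mm
Ȳ = 368000.00 / 10200.00 = 36.08 mm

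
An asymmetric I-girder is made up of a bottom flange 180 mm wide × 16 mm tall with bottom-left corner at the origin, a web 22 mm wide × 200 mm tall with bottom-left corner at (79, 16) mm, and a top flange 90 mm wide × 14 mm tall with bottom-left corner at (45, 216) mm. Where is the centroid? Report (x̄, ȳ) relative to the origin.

x̄ = 90.00 mm, ȳ = 95.37 mm

Part | A | x̄ᵢ | ȳᵢ | A·x̄ᵢ | A·ȳᵢ
bottom flange | 2880.00 | 90.00 | 8.00 | 259200.00 | 23040.00
web | 4400.00 | 90.00 | 116.00 | 396000.00 | 510400.00
top flange | 1260.00 | 90.00 | 223.00 | 113400.00 | 280980.00
Σ | 8540.00 |  |  | 768600.00 | 814420.00
x̄ = 768600.00 / 8540.00 = 90.00 mm
ȳ = 814420.00 / 8540.00 = 95.37 mm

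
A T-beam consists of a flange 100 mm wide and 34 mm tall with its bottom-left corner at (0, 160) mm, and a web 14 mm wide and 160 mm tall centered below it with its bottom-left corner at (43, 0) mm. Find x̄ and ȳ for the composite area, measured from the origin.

x̄ = 50.00 mm, ȳ = 138.48 mm

web: A = 14 × 160 = 2240.00, centroid at (50.00, 80.00).
flange: A = 100 × 34 = 3400.00, centroid at (50.00, 177.00).
ΣA = 5640.00 mm², ΣAx̄ = 282000.00 mm³, ΣAȳ = 781000.00 mm³.
x̄ = 282000.00/5640.00 = 50.00 mm; ȳ = 781000.00/5640.00 = 138.48 mm.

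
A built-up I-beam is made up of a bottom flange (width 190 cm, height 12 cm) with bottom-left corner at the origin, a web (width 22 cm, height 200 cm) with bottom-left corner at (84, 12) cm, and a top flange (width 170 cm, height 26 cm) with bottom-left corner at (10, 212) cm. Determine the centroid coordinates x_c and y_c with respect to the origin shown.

bottom flange: A = 190 × 12 = 2280.00, centroid at (95.00, 6.00).
web: A = 22 × 200 = 4400.00, centroid at (95.00, 112.00).
top flange: A = 170 × 26 = 4420.00, centroid at (95.00, 225.00).
ΣA = 11100.00 cm², ΣAx_c = 1054500.00 cm³, ΣAy_c = 1500980.00 cm³.
x_c = 1054500.00/11100.00 = 95.00 cm; y_c = 1500980.00/11100.00 = 135.22 cm.

x_c = 95.00 cm, y_c = 135.22 cm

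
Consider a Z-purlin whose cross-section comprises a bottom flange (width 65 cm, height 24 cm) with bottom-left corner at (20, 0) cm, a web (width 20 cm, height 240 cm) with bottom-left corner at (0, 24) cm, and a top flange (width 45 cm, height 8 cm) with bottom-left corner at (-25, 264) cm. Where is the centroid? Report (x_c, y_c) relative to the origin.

Part | A | x̄ᵢ | ȳᵢ | A·x̄ᵢ | A·ȳᵢ
bottom flange | 1560.00 | 52.50 | 12.00 | 81900.00 | 18720.00
web | 4800.00 | 10.00 | 144.00 | 48000.00 | 691200.00
top flange | 360.00 | -2.50 | 268.00 | -900.00 | 96480.00
Σ | 6720.00 |  |  | 129000.00 | 806400.00
x_c = 129000.00 / 6720.00 = 19.20 cm
y_c = 806400.00 / 6720.00 = 120.00 cm

x_c = 19.20 cm, y_c = 120.00 cm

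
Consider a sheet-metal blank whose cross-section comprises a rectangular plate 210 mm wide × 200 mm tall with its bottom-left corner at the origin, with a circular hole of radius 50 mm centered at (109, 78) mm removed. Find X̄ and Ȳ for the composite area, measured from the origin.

X̄ = 104.08 mm, Ȳ = 105.06 mm

plate: A = 210 × 200 = 42000.00, centroid at (105.00, 100.00).
hole: A = −π·50² = -7853.98, centroid at (109.00, 78.00).
ΣA = 34146.02 mm²
ΣAX̄ = (42000.00)(105.00) + (-7853.98)(109.00) = 3553916.00 mm³
ΣAȲ = (42000.00)(100.00) + (-7853.98)(78.00) = 3587389.43 mm³
X̄ = 3553916.00 / 34146.02 = 104.08 mm
Ȳ = 3587389.43 / 34146.02 = 105.06 mm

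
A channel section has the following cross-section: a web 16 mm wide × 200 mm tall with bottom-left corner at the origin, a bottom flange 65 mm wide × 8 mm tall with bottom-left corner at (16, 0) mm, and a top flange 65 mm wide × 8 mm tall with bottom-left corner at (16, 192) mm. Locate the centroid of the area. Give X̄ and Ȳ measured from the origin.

X̄ = 17.93 mm, Ȳ = 100.00 mm

web: A = 16 × 200 = 3200.00, centroid at (8.00, 100.00).
bottom flange: A = 65 × 8 = 520.00, centroid at (48.50, 4.00).
top flange: A = 65 × 8 = 520.00, centroid at (48.50, 196.00).
ΣA = 4240.00 mm²
ΣAX̄ = (3200.00)(8.00) + (520.00)(48.50) + (520.00)(48.50) = 76040.00 mm³
ΣAȲ = (3200.00)(100.00) + (520.00)(4.00) + (520.00)(196.00) = 424000.00 mm³
X̄ = 76040.00 / 4240.00 = 17.93 mm
Ȳ = 424000.00 / 4240.00 = 100.00 mm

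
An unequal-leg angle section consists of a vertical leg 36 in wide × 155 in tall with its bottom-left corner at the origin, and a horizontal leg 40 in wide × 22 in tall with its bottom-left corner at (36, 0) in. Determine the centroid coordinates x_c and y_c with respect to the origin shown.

Part | A | x̄ᵢ | ȳᵢ | A·x̄ᵢ | A·ȳᵢ
vertical leg | 5580.00 | 18.00 | 77.50 | 100440.00 | 432450.00
horizontal leg | 880.00 | 56.00 | 11.00 | 49280.00 | 9680.00
Σ | 6460.00 |  |  | 149720.00 | 442130.00
x_c = 149720.00 / 6460.00 = 23.18 in
y_c = 442130.00 / 6460.00 = 68.44 in

x_c = 23.18 in, y_c = 68.44 in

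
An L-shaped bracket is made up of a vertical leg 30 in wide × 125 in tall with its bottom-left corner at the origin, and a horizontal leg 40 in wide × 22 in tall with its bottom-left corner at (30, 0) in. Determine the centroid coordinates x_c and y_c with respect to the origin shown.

x_c = 21.65 in, y_c = 52.71 in

Part | A | x̄ᵢ | ȳᵢ | A·x̄ᵢ | A·ȳᵢ
vertical leg | 3750.00 | 15.00 | 62.50 | 56250.00 | 234375.00
horizontal leg | 880.00 | 50.00 | 11.00 | 44000.00 | 9680.00
Σ | 4630.00 |  |  | 100250.00 | 244055.00
x_c = 100250.00 / 4630.00 = 21.65 in
y_c = 244055.00 / 4630.00 = 52.71 in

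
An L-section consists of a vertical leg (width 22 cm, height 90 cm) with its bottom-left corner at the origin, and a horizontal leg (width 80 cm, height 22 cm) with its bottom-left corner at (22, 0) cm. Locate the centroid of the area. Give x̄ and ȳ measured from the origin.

x̄ = 35.00 cm, ȳ = 29.00 cm

vertical leg: A = 22 × 90 = 1980.00, centroid at (11.00, 45.00).
horizontal leg: A = 80 × 22 = 1760.00, centroid at (62.00, 11.00).
ΣA = 3740.00 cm²
ΣAx̄ = (1980.00)(11.00) + (1760.00)(62.00) = 130900.00 cm³
ΣAȳ = (1980.00)(45.00) + (1760.00)(11.00) = 108460.00 cm³
x̄ = 130900.00 / 3740.00 = 35.00 cm
ȳ = 108460.00 / 3740.00 = 29.00 cm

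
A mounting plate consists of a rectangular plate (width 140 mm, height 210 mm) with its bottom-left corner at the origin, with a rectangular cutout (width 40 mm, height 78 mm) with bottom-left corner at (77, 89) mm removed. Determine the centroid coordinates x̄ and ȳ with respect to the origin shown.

x̄ = 66.79 mm, ȳ = 102.27 mm

plate: A = 140 × 210 = 29400.00, centroid at (70.00, 105.00).
hole: A = −(40 × 78) = -3120.00, centroid at (97.00, 128.00).
ΣA = 26280.00 mm², ΣAx̄ = 1755360.00 mm³, ΣAȳ = 2687640.00 mm³.
x̄ = 1755360.00/26280.00 = 66.79 mm; ȳ = 2687640.00/26280.00 = 102.27 mm.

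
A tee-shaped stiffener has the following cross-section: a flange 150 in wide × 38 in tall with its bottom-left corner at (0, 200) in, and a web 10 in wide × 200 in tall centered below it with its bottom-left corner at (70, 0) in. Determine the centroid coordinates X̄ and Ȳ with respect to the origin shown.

Part | A | x̄ᵢ | ȳᵢ | A·x̄ᵢ | A·ȳᵢ
web | 2000.00 | 75.00 | 100.00 | 150000.00 | 200000.00
flange | 5700.00 | 75.00 | 219.00 | 427500.00 | 1248300.00
Σ | 7700.00 |  |  | 577500.00 | 1448300.00
X̄ = 577500.00 / 7700.00 = 75.00 in
Ȳ = 1448300.00 / 7700.00 = 188.09 in

X̄ = 75.00 in, Ȳ = 188.09 in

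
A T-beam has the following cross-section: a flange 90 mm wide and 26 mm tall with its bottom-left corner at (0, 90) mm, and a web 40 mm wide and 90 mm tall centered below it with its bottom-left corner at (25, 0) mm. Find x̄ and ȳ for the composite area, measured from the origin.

web: A = 40 × 90 = 3600.00, centroid at (45.00, 45.00).
flange: A = 90 × 26 = 2340.00, centroid at (45.00, 103.00).
ΣA = 5940.00 mm², ΣAx̄ = 267300.00 mm³, ΣAȳ = 403020.00 mm³.
x̄ = 267300.00/5940.00 = 45.00 mm; ȳ = 403020.00/5940.00 = 67.85 mm.

x̄ = 45.00 mm, ȳ = 67.85 mm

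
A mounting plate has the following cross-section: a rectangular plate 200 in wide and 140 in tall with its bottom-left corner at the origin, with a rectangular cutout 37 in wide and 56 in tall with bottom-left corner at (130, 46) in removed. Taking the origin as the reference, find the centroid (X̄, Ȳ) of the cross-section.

X̄ = 96.12 in, Ȳ = 69.68 in

plate: A = 200 × 140 = 28000.00, centroid at (100.00, 70.00).
hole: A = −(37 × 56) = -2072.00, centroid at (148.50, 74.00).
ΣA = 25928.00 in², ΣAX̄ = 2492308.00 in³, ΣAȲ = 1806672.00 in³.
X̄ = 2492308.00/25928.00 = 96.12 in; Ȳ = 1806672.00/25928.00 = 69.68 in.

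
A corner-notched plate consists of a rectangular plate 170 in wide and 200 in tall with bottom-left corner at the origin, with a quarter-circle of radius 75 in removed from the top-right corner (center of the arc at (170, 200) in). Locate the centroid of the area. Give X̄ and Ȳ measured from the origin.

Part | A | x̄ᵢ | ȳᵢ | A·x̄ᵢ | A·ȳᵢ
plate | 34000.00 | 85.00 | 100.00 | 2890000.00 | 3400000.00
removed quarter-circle | -4417.86 | 138.17 | 168.17 | -610411.99 | -742947.93
Σ | 29582.14 |  |  | 2279588.01 | 2657052.07
X̄ = 2279588.01 / 29582.14 = 77.06 in
Ȳ = 2657052.07 / 29582.14 = 89.82 in

X̄ = 77.06 in, Ȳ = 89.82 in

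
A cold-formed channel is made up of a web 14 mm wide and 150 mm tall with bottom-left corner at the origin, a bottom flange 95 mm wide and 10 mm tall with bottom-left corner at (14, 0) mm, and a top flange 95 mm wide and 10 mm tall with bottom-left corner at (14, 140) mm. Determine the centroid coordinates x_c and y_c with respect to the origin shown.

x_c = 32.89 mm, y_c = 75.00 mm

Part | A | x̄ᵢ | ȳᵢ | A·x̄ᵢ | A·ȳᵢ
web | 2100.00 | 7.00 | 75.00 | 14700.00 | 157500.00
bottom flange | 950.00 | 61.50 | 5.00 | 58425.00 | 4750.00
top flange | 950.00 | 61.50 | 145.00 | 58425.00 | 137750.00
Σ | 4000.00 |  |  | 131550.00 | 300000.00
x_c = 131550.00 / 4000.00 = 32.89 mm
y_c = 300000.00 / 4000.00 = 75.00 mm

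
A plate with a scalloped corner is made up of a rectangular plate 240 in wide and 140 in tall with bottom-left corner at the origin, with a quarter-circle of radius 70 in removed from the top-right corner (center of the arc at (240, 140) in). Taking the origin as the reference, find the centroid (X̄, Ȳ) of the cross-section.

plate: A = 240 × 140 = 33600.00, centroid at (120.00, 70.00).
removed quarter-circle: A = −¼π·70² = -3848.45, centroid at (210.29, 110.29).
ΣA = 29751.55 in²
ΣAX̄ = (33600.00)(120.00) + (-3848.45)(210.29) = 3222705.09 in³
ΣAȲ = (33600.00)(70.00) + (-3848.45)(110.29) = 1927550.19 in³
X̄ = 3222705.09 / 29751.55 = 108.32 in
Ȳ = 1927550.19 / 29751.55 = 64.79 in

X̄ = 108.32 in, Ȳ = 64.79 in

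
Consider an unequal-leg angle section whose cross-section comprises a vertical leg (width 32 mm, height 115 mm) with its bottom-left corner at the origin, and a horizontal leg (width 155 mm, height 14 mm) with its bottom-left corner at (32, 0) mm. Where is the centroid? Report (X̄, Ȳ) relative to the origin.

Part | A | x̄ᵢ | ȳᵢ | A·x̄ᵢ | A·ȳᵢ
vertical leg | 3680.00 | 16.00 | 57.50 | 58880.00 | 211600.00
horizontal leg | 2170.00 | 109.50 | 7.00 | 237615.00 | 15190.00
Σ | 5850.00 |  |  | 296495.00 | 226790.00
X̄ = 296495.00 / 5850.00 = 50.68 mm
Ȳ = 226790.00 / 5850.00 = 38.77 mm

X̄ = 50.68 mm, Ȳ = 38.77 mm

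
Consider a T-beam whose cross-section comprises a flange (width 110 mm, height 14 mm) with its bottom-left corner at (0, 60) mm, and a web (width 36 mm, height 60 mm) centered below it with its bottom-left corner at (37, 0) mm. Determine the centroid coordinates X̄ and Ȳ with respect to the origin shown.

web: A = 36 × 60 = 2160.00, centroid at (55.00, 30.00).
flange: A = 110 × 14 = 1540.00, centroid at (55.00, 67.00).
ΣA = 3700.00 mm²
ΣAX̄ = (2160.00)(55.00) + (1540.00)(55.00) = 203500.00 mm³
ΣAȲ = (2160.00)(30.00) + (1540.00)(67.00) = 167980.00 mm³
X̄ = 203500.00 / 3700.00 = 55.00 mm
Ȳ = 167980.00 / 3700.00 = 45.40 mm

X̄ = 55.00 mm, Ȳ = 45.40 mm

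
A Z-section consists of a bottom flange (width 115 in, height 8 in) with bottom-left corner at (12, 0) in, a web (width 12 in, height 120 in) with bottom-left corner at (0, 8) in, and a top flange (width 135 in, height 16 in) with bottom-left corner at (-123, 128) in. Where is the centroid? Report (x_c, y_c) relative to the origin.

x_c = -10.46 in, y_c = 87.47 in

bottom flange: A = 115 × 8 = 920.00, centroid at (69.50, 4.00).
web: A = 12 × 120 = 1440.00, centroid at (6.00, 68.00).
top flange: A = 135 × 16 = 2160.00, centroid at (-55.50, 136.00).
ΣA = 4520.00 in², ΣAx_c = -47300.00 in³, ΣAy_c = 395360.00 in³.
x_c = -47300.00/4520.00 = -10.46 in; y_c = 395360.00/4520.00 = 87.47 in.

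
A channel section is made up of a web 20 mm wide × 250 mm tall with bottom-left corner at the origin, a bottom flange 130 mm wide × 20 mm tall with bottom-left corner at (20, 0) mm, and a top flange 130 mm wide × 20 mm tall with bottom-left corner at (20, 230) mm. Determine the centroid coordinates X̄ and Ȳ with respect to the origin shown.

X̄ = 48.24 mm, Ȳ = 125.00 mm

web: A = 20 × 250 = 5000.00, centroid at (10.00, 125.00).
bottom flange: A = 130 × 20 = 2600.00, centroid at (85.00, 10.00).
top flange: A = 130 × 20 = 2600.00, centroid at (85.00, 240.00).
ΣA = 10200.00 mm², ΣAX̄ = 492000.00 mm³, ΣAȲ = 1275000.00 mm³.
X̄ = 492000.00/10200.00 = 48.24 mm; Ȳ = 1275000.00/10200.00 = 125.00 mm.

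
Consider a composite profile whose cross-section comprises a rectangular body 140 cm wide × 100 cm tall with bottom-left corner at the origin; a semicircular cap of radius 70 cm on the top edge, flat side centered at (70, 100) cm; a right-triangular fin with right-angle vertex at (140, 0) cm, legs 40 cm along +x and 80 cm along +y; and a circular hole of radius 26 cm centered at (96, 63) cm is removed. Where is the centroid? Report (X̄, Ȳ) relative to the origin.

Part | A | x̄ᵢ | ȳᵢ | A·x̄ᵢ | A·ȳᵢ
rectangular body | 14000.00 | 70.00 | 50.00 | 980000.00 | 700000.00
semicircular top | 7696.90 | 70.00 | 129.71 | 538783.14 | 998356.87
triangular fin | 1600.00 | 153.33 | 26.67 | 245333.33 | 42666.67
hole | -2123.72 | 96.00 | 63.00 | -203876.80 | -133794.15
Σ | 21173.19 |  |  | 1560239.68 | 1607229.39
X̄ = 1560239.68 / 21173.19 = 73.69 cm
Ȳ = 1607229.39 / 21173.19 = 75.91 cm

X̄ = 73.69 cm, Ȳ = 75.91 cm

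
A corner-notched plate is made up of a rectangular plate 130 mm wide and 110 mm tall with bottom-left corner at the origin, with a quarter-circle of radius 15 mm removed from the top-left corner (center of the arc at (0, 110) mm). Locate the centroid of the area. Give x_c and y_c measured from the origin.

plate: A = 130 × 110 = 14300.00, centroid at (65.00, 55.00).
removed quarter-circle: A = −¼π·15² = -176.71, centroid at (6.37, 103.63).
ΣA = 14123.29 mm²
ΣAx_c = (14300.00)(65.00) + (-176.71)(6.37) = 928375.00 mm³
ΣAy_c = (14300.00)(55.00) + (-176.71)(103.63) = 768186.40 mm³
x_c = 928375.00 / 14123.29 = 65.73 mm
y_c = 768186.40 / 14123.29 = 54.39 mm

x_c = 65.73 mm, y_c = 54.39 mm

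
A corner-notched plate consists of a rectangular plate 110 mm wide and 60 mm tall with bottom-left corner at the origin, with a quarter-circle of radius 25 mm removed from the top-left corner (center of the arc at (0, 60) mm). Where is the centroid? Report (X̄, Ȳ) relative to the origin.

plate: A = 110 × 60 = 6600.00, centroid at (55.00, 30.00).
removed quarter-circle: A = −¼π·25² = -490.87, centroid at (10.61, 49.39).
ΣA = 6109.13 mm², ΣAX̄ = 357791.67 mm³, ΣAȲ = 173755.90 mm³.
X̄ = 357791.67/6109.13 = 58.57 mm; Ȳ = 173755.90/6109.13 = 28.44 mm.

X̄ = 58.57 mm, Ȳ = 28.44 mm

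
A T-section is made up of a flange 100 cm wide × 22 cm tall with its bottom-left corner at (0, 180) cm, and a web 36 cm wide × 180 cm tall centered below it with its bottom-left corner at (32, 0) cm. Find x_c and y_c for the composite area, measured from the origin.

x_c = 50.00 cm, y_c = 115.60 cm

Part | A | x̄ᵢ | ȳᵢ | A·x̄ᵢ | A·ȳᵢ
web | 6480.00 | 50.00 | 90.00 | 324000.00 | 583200.00
flange | 2200.00 | 50.00 | 191.00 | 110000.00 | 420200.00
Σ | 8680.00 |  |  | 434000.00 | 1003400.00
x_c = 434000.00 / 8680.00 = 50.00 cm
y_c = 1003400.00 / 8680.00 = 115.60 cm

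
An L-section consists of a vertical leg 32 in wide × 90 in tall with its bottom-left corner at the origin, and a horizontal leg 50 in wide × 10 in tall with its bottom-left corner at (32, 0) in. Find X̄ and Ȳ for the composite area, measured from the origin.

X̄ = 22.07 in, Ȳ = 39.08 in

Part | A | x̄ᵢ | ȳᵢ | A·x̄ᵢ | A·ȳᵢ
vertical leg | 2880.00 | 16.00 | 45.00 | 46080.00 | 129600.00
horizontal leg | 500.00 | 57.00 | 5.00 | 28500.00 | 2500.00
Σ | 3380.00 |  |  | 74580.00 | 132100.00
X̄ = 74580.00 / 3380.00 = 22.07 in
Ȳ = 132100.00 / 3380.00 = 39.08 in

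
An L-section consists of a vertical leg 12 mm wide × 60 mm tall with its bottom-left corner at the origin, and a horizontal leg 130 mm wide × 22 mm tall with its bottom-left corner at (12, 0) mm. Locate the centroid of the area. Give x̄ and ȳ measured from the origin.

x̄ = 62.72 mm, ȳ = 14.82 mm

vertical leg: A = 12 × 60 = 720.00, centroid at (6.00, 30.00).
horizontal leg: A = 130 × 22 = 2860.00, centroid at (77.00, 11.00).
ΣA = 3580.00 mm²
ΣAx̄ = (720.00)(6.00) + (2860.00)(77.00) = 224540.00 mm³
ΣAȳ = (720.00)(30.00) + (2860.00)(11.00) = 53060.00 mm³
x̄ = 224540.00 / 3580.00 = 62.72 mm
ȳ = 53060.00 / 3580.00 = 14.82 mm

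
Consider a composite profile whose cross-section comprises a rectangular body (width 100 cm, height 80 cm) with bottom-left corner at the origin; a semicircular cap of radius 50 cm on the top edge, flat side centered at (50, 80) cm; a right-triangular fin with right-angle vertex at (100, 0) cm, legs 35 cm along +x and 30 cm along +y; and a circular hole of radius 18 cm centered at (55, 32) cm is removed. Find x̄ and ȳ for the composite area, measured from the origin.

Part | A | x̄ᵢ | ȳᵢ | A·x̄ᵢ | A·ȳᵢ
rectangular body | 8000.00 | 50.00 | 40.00 | 400000.00 | 320000.00
semicircular top | 3926.99 | 50.00 | 101.22 | 196349.54 | 397492.60
triangular fin | 525.00 | 111.67 | 10.00 | 58625.00 | 5250.00
hole | -1017.88 | 55.00 | 32.00 | -55983.18 | -32572.03
Σ | 11434.11 |  |  | 598991.36 | 690170.57
x̄ = 598991.36 / 11434.11 = 52.39 cm
ȳ = 690170.57 / 11434.11 = 60.36 cm

x̄ = 52.39 cm, ȳ = 60.36 cm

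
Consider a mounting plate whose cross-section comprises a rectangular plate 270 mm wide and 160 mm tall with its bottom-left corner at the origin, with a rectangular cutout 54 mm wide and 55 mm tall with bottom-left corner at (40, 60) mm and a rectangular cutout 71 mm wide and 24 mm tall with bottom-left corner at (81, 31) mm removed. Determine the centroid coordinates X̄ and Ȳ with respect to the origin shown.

plate: A = 270 × 160 = 43200.00, centroid at (135.00, 80.00).
hole 1: A = −(54 × 55) = -2970.00, centroid at (67.00, 87.50).
hole 2: A = −(71 × 24) = -1704.00, centroid at (116.50, 43.00).
ΣA = 38526.00 mm², ΣAX̄ = 5434494.00 mm³, ΣAȲ = 3122853.00 mm³.
X̄ = 5434494.00/38526.00 = 141.06 mm; Ȳ = 3122853.00/38526.00 = 81.06 mm.

X̄ = 141.06 mm, Ȳ = 81.06 mm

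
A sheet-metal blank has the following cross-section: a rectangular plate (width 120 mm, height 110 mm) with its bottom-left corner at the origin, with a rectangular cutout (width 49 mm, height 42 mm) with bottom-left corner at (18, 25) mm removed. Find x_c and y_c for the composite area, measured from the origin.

x_c = 63.23 mm, y_c = 56.66 mm

plate: A = 120 × 110 = 13200.00, centroid at (60.00, 55.00).
hole: A = −(49 × 42) = -2058.00, centroid at (42.50, 46.00).
ΣA = 11142.00 mm²
ΣAx_c = (13200.00)(60.00) + (-2058.00)(42.50) = 704535.00 mm³
ΣAy_c = (13200.00)(55.00) + (-2058.00)(46.00) = 631332.00 mm³
x_c = 704535.00 / 11142.00 = 63.23 mm
y_c = 631332.00 / 11142.00 = 56.66 mm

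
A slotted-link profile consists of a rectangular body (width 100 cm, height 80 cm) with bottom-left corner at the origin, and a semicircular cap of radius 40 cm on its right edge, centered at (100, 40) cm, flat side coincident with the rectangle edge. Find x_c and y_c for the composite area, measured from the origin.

rectangular body: A = 100 × 80 = 8000.00, centroid at (50.00, 40.00).
semicircular end: A = ½π·40² = 2513.27, centroid at (116.98, 40.00).
ΣA = 10513.27 cm², ΣAx_c = 693994.08 cm³, ΣAy_c = 420530.96 cm³.
x_c = 693994.08/10513.27 = 66.01 cm; y_c = 420530.96/10513.27 = 40.00 cm.

x_c = 66.01 cm, y_c = 40.00 cm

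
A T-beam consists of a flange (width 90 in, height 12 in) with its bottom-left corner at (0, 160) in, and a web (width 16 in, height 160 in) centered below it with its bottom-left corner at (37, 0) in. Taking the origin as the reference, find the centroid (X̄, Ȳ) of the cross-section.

X̄ = 45.00 in, Ȳ = 105.52 in

Part | A | x̄ᵢ | ȳᵢ | A·x̄ᵢ | A·ȳᵢ
web | 2560.00 | 45.00 | 80.00 | 115200.00 | 204800.00
flange | 1080.00 | 45.00 | 166.00 | 48600.00 | 179280.00
Σ | 3640.00 |  |  | 163800.00 | 384080.00
X̄ = 163800.00 / 3640.00 = 45.00 in
Ȳ = 384080.00 / 3640.00 = 105.52 in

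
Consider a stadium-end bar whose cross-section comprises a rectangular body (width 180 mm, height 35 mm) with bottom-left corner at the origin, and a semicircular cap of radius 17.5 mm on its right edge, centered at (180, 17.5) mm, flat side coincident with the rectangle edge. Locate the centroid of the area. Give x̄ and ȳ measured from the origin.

x̄ = 96.91 mm, ȳ = 17.50 mm

Part | A | x̄ᵢ | ȳᵢ | A·x̄ᵢ | A·ȳᵢ
rectangular body | 6300.00 | 90.00 | 17.50 | 567000.00 | 110250.00
semicircular end | 481.06 | 187.43 | 17.50 | 90163.06 | 8418.49
Σ | 6781.06 |  |  | 657163.06 | 118668.49
x̄ = 657163.06 / 6781.06 = 96.91 mm
ȳ = 118668.49 / 6781.06 = 17.50 mm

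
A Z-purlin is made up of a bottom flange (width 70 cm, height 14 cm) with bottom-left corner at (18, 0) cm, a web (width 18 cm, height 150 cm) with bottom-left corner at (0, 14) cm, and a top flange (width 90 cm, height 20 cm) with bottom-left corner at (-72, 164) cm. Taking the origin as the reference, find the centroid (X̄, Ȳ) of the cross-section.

bottom flange: A = 70 × 14 = 980.00, centroid at (53.00, 7.00).
web: A = 18 × 150 = 2700.00, centroid at (9.00, 89.00).
top flange: A = 90 × 20 = 1800.00, centroid at (-27.00, 174.00).
ΣA = 5480.00 cm²
ΣAX̄ = (980.00)(53.00) + (2700.00)(9.00) + (1800.00)(-27.00) = 27640.00 cm³
ΣAȲ = (980.00)(7.00) + (2700.00)(89.00) + (1800.00)(174.00) = 560360.00 cm³
X̄ = 27640.00 / 5480.00 = 5.04 cm
Ȳ = 560360.00 / 5480.00 = 102.26 cm

X̄ = 5.04 cm, Ȳ = 102.26 cm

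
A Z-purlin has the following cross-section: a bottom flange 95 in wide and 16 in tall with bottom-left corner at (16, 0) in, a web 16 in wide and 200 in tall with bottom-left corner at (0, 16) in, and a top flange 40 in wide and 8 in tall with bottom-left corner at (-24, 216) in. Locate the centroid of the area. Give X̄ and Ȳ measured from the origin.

X̄ = 23.98 in, Ȳ = 90.03 in

bottom flange: A = 95 × 16 = 1520.00, centroid at (63.50, 8.00).
web: A = 16 × 200 = 3200.00, centroid at (8.00, 116.00).
top flange: A = 40 × 8 = 320.00, centroid at (-4.00, 220.00).
ΣA = 5040.00 in²
ΣAX̄ = (1520.00)(63.50) + (3200.00)(8.00) + (320.00)(-4.00) = 120840.00 in³
ΣAȲ = (1520.00)(8.00) + (3200.00)(116.00) + (320.00)(220.00) = 453760.00 in³
X̄ = 120840.00 / 5040.00 = 23.98 in
Ȳ = 453760.00 / 5040.00 = 90.03 in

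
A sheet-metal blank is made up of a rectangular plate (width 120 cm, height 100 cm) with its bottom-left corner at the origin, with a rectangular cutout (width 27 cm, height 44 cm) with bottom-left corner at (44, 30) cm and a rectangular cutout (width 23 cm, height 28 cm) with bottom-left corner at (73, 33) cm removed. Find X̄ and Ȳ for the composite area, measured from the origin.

X̄ = 58.74 cm, Ȳ = 49.96 cm

plate: A = 120 × 100 = 12000.00, centroid at (60.00, 50.00).
hole 1: A = −(27 × 44) = -1188.00, centroid at (57.50, 52.00).
hole 2: A = −(23 × 28) = -644.00, centroid at (84.50, 47.00).
ΣA = 10168.00 cm²
ΣAX̄ = (12000.00)(60.00) + (-1188.00)(57.50) + (-644.00)(84.50) = 597272.00 cm³
ΣAȲ = (12000.00)(50.00) + (-1188.00)(52.00) + (-644.00)(47.00) = 507956.00 cm³
X̄ = 597272.00 / 10168.00 = 58.74 cm
Ȳ = 507956.00 / 10168.00 = 49.96 cm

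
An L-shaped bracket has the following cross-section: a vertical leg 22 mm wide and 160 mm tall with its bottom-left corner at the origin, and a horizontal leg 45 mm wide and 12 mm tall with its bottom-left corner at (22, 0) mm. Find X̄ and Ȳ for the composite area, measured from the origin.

X̄ = 15.46 mm, Ȳ = 70.16 mm

vertical leg: A = 22 × 160 = 3520.00, centroid at (11.00, 80.00).
horizontal leg: A = 45 × 12 = 540.00, centroid at (44.50, 6.00).
ΣA = 4060.00 mm²
ΣAX̄ = (3520.00)(11.00) + (540.00)(44.50) = 62750.00 mm³
ΣAȲ = (3520.00)(80.00) + (540.00)(6.00) = 284840.00 mm³
X̄ = 62750.00 / 4060.00 = 15.46 mm
Ȳ = 284840.00 / 4060.00 = 70.16 mm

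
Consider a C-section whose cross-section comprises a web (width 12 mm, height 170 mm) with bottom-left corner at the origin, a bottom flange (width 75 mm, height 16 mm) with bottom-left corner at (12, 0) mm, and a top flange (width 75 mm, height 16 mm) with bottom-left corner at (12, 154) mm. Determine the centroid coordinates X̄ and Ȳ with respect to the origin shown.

web: A = 12 × 170 = 2040.00, centroid at (6.00, 85.00).
bottom flange: A = 75 × 16 = 1200.00, centroid at (49.50, 8.00).
top flange: A = 75 × 16 = 1200.00, centroid at (49.50, 162.00).
ΣA = 4440.00 mm²
ΣAX̄ = (2040.00)(6.00) + (1200.00)(49.50) + (1200.00)(49.50) = 131040.00 mm³
ΣAȲ = (2040.00)(85.00) + (1200.00)(8.00) + (1200.00)(162.00) = 377400.00 mm³
X̄ = 131040.00 / 4440.00 = 29.51 mm
Ȳ = 377400.00 / 4440.00 = 85.00 mm

X̄ = 29.51 mm, Ȳ = 85.00 mm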